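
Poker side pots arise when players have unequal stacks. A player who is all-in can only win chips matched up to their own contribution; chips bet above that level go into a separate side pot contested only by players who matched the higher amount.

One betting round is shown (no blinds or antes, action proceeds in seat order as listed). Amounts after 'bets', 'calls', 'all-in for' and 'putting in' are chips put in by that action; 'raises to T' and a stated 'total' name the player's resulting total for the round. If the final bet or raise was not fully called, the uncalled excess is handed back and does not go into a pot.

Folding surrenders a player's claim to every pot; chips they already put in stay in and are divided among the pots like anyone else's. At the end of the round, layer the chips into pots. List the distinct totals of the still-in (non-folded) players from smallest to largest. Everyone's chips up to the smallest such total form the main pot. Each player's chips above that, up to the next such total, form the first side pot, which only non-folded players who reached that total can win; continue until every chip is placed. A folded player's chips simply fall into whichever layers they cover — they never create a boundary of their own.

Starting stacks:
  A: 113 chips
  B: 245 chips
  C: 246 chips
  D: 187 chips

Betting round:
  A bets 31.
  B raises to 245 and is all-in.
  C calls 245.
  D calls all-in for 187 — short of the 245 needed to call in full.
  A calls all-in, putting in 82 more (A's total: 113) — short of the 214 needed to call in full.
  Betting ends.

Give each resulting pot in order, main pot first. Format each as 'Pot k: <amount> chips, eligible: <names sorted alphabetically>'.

Contributions: A=113, B=245, C=245, D=187
Pot levels (distinct totals of non-folded players): 113, 187, 245
Layer 1-113: 113 each from A, B, C, D = 113*4 = 452 chips; eligible A, B, C, D
Layer 114-187: 74 each from B, C, D = 74*3 = 222 chips; eligible B, C, D
Layer 188-245: 58 each from B, C = 58*2 = 116 chips; eligible B, C

Pot 1: 452 chips, eligible: A, B, C, D
Pot 2: 222 chips, eligible: B, C, D
Pot 3: 116 chips, eligible: B, C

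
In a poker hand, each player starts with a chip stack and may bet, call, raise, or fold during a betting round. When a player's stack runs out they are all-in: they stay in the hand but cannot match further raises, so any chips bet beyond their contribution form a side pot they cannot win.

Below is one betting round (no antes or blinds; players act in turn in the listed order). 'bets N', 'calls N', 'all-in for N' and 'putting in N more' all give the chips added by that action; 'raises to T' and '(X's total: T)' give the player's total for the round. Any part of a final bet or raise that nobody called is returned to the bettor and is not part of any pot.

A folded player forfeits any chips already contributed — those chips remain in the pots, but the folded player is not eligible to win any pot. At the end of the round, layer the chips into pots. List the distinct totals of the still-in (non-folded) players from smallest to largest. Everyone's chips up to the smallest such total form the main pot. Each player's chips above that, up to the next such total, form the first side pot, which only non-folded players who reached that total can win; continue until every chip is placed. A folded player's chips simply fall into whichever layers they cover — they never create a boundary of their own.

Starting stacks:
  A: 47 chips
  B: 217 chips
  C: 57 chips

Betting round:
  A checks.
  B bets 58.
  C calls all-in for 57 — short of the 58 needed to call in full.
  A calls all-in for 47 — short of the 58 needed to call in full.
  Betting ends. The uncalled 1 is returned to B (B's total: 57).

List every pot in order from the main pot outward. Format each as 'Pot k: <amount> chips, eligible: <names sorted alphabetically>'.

Pot 1: 141 chips, eligible: A, B, C
Pot 2: 20 chips, eligible: B, C

Derivation:
Contributions (after 1 returned to B): A=47, B=57, C=57
Pot levels (distinct totals of non-folded players): 47, 57
Layer 1-47: 47 each from A, B, C = 47*3 = 141 chips; eligible A, B, C
Layer 48-57: 10 each from B, C = 10*2 = 20 chips; eligible B, C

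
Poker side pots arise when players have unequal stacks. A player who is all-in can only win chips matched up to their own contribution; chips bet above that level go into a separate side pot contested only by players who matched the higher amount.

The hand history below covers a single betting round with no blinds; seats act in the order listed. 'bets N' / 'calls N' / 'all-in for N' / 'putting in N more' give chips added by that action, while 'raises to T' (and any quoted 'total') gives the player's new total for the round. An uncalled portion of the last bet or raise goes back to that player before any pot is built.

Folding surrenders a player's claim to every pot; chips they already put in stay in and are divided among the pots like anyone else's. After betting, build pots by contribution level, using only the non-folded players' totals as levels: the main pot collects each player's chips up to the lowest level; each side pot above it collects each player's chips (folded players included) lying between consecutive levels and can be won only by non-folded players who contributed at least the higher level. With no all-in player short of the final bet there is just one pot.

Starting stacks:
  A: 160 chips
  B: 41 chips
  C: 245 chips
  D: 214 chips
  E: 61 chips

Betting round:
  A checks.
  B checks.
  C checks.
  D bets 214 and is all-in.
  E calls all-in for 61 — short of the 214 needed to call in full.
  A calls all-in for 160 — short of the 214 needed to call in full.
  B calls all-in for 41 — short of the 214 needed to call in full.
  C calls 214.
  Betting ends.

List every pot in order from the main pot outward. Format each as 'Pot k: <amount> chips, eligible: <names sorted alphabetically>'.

Pot 1: 205 chips, eligible: A, B, C, D, E
Pot 2: 80 chips, eligible: A, C, D, E
Pot 3: 297 chips, eligible: A, C, D
Pot 4: 108 chips, eligible: C, D

Derivation:
Contributions: A=160, B=41, C=214, D=214, E=61
Pot levels (distinct totals of non-folded players): 41, 61, 160, 214
Layer 1-41: 41 each from A, B, C, D, E = 41*5 = 205 chips; eligible A, B, C, D, E
Layer 42-61: 20 each from A, C, D, E = 20*4 = 80 chips; eligible A, C, D, E
Layer 62-160: 99 each from A, C, D = 99*3 = 297 chips; eligible A, C, D
Layer 161-214: 54 each from C, D = 54*2 = 108 chips; eligible C, D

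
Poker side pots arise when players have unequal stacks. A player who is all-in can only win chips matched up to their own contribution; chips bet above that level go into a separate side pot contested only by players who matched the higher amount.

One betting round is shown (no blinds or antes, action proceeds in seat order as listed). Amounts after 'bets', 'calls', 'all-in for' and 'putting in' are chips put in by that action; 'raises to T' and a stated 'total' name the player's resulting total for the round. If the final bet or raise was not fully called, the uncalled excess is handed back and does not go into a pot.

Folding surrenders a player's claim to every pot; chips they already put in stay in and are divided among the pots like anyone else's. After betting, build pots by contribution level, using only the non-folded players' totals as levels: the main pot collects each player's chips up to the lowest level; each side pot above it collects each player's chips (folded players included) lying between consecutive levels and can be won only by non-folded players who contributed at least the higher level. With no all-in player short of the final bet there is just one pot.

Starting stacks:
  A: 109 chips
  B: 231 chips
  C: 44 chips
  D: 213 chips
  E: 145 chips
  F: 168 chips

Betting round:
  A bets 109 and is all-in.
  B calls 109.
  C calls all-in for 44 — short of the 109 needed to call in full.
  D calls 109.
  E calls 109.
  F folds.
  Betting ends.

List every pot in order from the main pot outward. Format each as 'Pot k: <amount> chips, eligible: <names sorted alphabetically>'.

Contributions: A=109, B=109, C=44, D=109, E=109
Folded: F
Pot levels (distinct totals of non-folded players): 44, 109
Layer 1-44: 44 each from A, B, C, D, E = 44*5 = 220 chips; eligible A, B, C, D, E
Layer 45-109: 65 each from A, B, D, E = 65*4 = 260 chips; eligible A, B, D, E

Pot 1: 220 chips, eligible: A, B, C, D, E
Pot 2: 260 chips, eligible: A, B, D, E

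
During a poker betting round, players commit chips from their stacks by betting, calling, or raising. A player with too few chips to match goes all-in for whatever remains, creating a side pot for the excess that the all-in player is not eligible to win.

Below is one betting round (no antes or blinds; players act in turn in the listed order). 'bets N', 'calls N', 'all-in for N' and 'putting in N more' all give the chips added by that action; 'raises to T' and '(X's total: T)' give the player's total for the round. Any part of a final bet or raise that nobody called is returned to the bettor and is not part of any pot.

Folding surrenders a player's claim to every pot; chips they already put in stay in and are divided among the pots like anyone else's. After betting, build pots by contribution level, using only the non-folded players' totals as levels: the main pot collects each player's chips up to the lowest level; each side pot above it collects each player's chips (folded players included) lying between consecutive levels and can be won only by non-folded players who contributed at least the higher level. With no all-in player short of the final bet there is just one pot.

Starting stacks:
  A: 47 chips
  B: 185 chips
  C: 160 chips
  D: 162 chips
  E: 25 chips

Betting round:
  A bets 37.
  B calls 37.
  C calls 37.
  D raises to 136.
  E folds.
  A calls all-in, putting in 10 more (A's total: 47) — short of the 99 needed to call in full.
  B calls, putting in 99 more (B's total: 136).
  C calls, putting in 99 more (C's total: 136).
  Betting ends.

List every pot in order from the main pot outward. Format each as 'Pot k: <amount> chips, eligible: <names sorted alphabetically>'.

Contributions: A=47, B=136, C=136, D=136
Folded: E
Pot levels (distinct totals of non-folded players): 47, 136
Layer 1-47: 47 each from A, B, C, D = 47*4 = 188 chips; eligible A, B, C, D
Layer 48-136: 89 each from B, C, D = 89*3 = 267 chips; eligible B, C, D

Pot 1: 188 chips, eligible: A, B, C, D
Pot 2: 267 chips, eligible: B, C, D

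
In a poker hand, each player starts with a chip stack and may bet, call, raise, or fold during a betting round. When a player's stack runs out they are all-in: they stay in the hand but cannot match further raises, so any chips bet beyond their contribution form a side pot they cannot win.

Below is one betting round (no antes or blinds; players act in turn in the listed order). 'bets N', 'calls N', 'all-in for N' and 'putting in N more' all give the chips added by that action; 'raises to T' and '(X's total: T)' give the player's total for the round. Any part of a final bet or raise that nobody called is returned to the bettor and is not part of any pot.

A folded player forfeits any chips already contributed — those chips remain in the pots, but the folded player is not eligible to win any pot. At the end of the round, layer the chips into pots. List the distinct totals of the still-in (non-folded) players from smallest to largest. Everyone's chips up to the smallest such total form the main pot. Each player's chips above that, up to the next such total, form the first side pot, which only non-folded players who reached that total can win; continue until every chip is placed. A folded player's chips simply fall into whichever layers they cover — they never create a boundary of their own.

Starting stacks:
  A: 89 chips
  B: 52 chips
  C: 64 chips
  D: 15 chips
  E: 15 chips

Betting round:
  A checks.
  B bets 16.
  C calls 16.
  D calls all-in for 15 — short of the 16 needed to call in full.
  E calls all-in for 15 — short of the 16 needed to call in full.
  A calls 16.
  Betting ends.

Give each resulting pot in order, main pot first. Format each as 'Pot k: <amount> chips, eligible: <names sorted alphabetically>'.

Contributions: A=16, B=16, C=16, D=15, E=15
Pot levels (distinct totals of non-folded players): 15, 16
Layer 1-15: 15 each from A, B, C, D, E = 15*5 = 75 chips; eligible A, B, C, D, E
Layer 16-16: 1 each from A, B, C = 1*3 = 3 chips; eligible A, B, C

Pot 1: 75 chips, eligible: A, B, C, D, E
Pot 2: 3 chips, eligible: A, B, C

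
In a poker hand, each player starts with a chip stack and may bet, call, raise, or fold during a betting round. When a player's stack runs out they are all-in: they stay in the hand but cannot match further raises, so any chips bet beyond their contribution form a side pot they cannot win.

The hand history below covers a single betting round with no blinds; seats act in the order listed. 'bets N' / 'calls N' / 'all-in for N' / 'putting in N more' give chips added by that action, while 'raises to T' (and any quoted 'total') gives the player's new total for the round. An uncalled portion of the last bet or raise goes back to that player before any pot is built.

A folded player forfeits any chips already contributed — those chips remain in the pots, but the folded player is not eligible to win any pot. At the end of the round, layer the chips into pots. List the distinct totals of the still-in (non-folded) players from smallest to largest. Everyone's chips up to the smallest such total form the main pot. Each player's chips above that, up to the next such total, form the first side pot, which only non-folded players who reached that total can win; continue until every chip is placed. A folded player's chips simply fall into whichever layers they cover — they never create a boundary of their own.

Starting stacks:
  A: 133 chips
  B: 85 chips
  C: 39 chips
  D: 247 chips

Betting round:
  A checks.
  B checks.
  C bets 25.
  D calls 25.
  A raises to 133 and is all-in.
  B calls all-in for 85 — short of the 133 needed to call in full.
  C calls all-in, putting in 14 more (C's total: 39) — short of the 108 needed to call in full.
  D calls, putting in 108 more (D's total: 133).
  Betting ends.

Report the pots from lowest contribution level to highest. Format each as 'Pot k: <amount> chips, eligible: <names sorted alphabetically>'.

Contributions: A=133, B=85, C=39, D=133
Pot levels (distinct totals of non-folded players): 39, 85, 133
Layer 1-39: 39 each from A, B, C, D = 39*4 = 156 chips; eligible A, B, C, D
Layer 40-85: 46 each from A, B, D = 46*3 = 138 chips; eligible A, B, D
Layer 86-133: 48 each from A, D = 48*2 = 96 chips; eligible A, D

Pot 1: 156 chips, eligible: A, B, C, D
Pot 2: 138 chips, eligible: A, B, D
Pot 3: 96 chips, eligible: A, D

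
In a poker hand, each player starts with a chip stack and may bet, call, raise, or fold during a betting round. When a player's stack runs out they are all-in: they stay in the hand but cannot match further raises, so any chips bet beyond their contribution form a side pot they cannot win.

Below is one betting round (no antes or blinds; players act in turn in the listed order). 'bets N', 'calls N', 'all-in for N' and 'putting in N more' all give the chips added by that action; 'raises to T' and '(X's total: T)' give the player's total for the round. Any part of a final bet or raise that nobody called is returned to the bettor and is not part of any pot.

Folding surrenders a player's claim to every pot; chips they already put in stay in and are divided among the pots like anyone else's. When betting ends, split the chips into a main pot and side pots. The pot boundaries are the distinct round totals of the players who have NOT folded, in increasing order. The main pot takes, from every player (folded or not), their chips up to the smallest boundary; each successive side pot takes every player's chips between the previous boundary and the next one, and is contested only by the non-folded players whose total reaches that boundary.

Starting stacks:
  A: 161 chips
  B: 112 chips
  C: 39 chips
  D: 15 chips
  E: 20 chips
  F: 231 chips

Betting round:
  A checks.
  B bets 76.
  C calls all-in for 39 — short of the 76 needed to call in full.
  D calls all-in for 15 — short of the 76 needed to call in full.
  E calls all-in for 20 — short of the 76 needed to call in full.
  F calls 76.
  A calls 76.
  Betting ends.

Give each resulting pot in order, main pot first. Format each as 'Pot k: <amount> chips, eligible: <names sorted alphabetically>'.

Pot 1: 90 chips, eligible: A, B, C, D, E, F
Pot 2: 25 chips, eligible: A, B, C, E, F
Pot 3: 76 chips, eligible: A, B, C, F
Pot 4: 111 chips, eligible: A, B, F

Derivation:
Contributions: A=76, B=76, C=39, D=15, E=20, F=76
Pot levels (distinct totals of non-folded players): 15, 20, 39, 76
Layer 1-15: 15 each from A, B, C, D, E, F = 15*6 = 90 chips; eligible A, B, C, D, E, F
Layer 16-20: 5 each from A, B, C, E, F = 5*5 = 25 chips; eligible A, B, C, E, F
Layer 21-39: 19 each from A, B, C, F = 19*4 = 76 chips; eligible A, B, C, F
Layer 40-76: 37 each from A, B, F = 37*3 = 111 chips; eligible A, B, F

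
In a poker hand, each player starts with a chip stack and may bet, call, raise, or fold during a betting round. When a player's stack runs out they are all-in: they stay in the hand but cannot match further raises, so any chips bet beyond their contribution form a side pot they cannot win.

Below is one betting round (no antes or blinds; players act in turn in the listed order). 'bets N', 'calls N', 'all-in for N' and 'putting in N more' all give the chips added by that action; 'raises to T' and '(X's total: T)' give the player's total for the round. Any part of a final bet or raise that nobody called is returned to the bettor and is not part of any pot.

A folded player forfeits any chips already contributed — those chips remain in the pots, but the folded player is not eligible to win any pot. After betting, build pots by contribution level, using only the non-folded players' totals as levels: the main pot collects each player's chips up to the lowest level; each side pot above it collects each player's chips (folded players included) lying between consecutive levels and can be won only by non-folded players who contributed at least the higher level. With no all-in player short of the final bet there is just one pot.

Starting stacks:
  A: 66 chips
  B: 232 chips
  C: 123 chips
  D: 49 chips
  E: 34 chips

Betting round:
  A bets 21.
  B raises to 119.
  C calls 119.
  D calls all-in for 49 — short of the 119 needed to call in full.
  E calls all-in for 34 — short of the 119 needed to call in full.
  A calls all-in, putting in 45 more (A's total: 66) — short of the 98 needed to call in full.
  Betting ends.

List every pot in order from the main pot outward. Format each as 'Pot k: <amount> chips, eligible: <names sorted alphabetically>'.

Pot 1: 170 chips, eligible: A, B, C, D, E
Pot 2: 60 chips, eligible: A, B, C, D
Pot 3: 51 chips, eligible: A, B, C
Pot 4: 106 chips, eligible: B, C

Derivation:
Contributions: A=66, B=119, C=119, D=49, E=34
Pot levels (distinct totals of non-folded players): 34, 49, 66, 119
Layer 1-34: 34 each from A, B, C, D, E = 34*5 = 170 chips; eligible A, B, C, D, E
Layer 35-49: 15 each from A, B, C, D = 15*4 = 60 chips; eligible A, B, C, D
Layer 50-66: 17 each from A, B, C = 17*3 = 51 chips; eligible A, B, C
Layer 67-119: 53 each from B, C = 53*2 = 106 chips; eligible B, C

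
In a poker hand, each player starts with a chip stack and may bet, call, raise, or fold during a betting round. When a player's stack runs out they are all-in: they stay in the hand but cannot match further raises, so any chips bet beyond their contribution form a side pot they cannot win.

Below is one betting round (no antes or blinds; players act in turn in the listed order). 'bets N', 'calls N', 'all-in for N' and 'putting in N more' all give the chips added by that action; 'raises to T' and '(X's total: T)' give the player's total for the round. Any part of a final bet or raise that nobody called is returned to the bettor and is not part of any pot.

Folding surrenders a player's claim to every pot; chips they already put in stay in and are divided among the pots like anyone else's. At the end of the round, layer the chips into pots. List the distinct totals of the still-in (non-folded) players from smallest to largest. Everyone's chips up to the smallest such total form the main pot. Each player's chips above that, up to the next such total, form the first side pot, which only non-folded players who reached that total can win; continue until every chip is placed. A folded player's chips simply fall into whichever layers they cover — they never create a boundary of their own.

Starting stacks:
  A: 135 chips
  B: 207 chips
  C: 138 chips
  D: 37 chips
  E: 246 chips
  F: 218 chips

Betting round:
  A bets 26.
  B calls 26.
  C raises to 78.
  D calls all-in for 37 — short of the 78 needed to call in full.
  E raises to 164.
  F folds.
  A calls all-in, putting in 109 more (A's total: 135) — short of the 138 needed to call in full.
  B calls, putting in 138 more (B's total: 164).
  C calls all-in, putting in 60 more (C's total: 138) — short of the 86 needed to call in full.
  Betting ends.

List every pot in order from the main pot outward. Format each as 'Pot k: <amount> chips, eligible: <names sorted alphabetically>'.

Pot 1: 185 chips, eligible: A, B, C, D, E
Pot 2: 392 chips, eligible: A, B, C, E
Pot 3: 9 chips, eligible: B, C, E
Pot 4: 52 chips, eligible: B, E

Derivation:
Contributions: A=135, B=164, C=138, D=37, E=164
Folded: F
Pot levels (distinct totals of non-folded players): 37, 135, 138, 164
Layer 1-37: 37 each from A, B, C, D, E = 37*5 = 185 chips; eligible A, B, C, D, E
Layer 38-135: 98 each from A, B, C, E = 98*4 = 392 chips; eligible A, B, C, E
Layer 136-138: 3 each from B, C, E = 3*3 = 9 chips; eligible B, C, E
Layer 139-164: 26 each from B, E = 26*2 = 52 chips; eligible B, E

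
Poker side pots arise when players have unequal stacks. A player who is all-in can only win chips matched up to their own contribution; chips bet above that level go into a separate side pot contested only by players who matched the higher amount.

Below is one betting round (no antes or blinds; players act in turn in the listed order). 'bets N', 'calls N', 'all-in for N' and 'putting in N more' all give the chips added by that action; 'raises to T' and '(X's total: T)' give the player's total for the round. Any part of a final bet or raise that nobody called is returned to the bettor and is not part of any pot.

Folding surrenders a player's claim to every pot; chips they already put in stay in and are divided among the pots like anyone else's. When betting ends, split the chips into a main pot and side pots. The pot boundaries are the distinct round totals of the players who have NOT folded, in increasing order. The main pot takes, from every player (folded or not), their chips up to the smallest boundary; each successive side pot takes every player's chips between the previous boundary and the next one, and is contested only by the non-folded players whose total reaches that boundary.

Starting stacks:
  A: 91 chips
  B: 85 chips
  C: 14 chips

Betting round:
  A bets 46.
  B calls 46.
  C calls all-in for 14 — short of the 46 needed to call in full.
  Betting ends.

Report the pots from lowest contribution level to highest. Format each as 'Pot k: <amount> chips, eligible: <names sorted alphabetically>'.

Pot 1: 42 chips, eligible: A, B, C
Pot 2: 64 chips, eligible: A, B

Derivation:
Contributions: A=46, B=46, C=14
Pot levels (distinct totals of non-folded players): 14, 46
Layer 1-14: 14 each from A, B, C = 14*3 = 42 chips; eligible A, B, C
Layer 15-46: 32 each from A, B = 32*2 = 64 chips; eligible A, B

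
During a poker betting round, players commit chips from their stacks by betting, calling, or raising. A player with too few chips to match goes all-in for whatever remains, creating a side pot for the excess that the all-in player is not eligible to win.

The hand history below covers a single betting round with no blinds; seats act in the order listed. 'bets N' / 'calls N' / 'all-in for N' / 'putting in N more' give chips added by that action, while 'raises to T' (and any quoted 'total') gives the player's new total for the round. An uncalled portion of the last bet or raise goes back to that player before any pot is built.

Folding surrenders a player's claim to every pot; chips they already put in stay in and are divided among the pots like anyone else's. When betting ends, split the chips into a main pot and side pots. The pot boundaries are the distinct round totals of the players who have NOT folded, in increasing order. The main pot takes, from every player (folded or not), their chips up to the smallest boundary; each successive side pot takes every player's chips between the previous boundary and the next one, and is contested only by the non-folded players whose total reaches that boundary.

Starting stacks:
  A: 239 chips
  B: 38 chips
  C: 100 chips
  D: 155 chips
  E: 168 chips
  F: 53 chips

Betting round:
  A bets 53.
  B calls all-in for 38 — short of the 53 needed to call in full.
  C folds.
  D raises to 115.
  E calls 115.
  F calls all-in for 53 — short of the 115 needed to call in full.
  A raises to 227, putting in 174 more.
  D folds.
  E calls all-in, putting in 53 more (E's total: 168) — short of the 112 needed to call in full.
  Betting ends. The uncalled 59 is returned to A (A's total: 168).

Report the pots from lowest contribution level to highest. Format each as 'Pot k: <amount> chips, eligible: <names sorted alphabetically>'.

Contributions (after 59 returned to A): A=168, B=38, D=115, E=168, F=53
Folded: C, D
Pot levels (distinct totals of non-folded players): 38, 53, 168
Layer 1-38: 38 each from A, B, D, E, F = 38*5 = 190 chips; eligible A, B, E, F
Layer 39-53: 15 each from A, D, E, F = 15*4 = 60 chips; eligible A, E, F
Layer 54-168: A 115 + D 62 + E 115 = 292 chips; eligible A, E

Pot 1: 190 chips, eligible: A, B, E, F
Pot 2: 60 chips, eligible: A, E, F
Pot 3: 292 chips, eligible: A, E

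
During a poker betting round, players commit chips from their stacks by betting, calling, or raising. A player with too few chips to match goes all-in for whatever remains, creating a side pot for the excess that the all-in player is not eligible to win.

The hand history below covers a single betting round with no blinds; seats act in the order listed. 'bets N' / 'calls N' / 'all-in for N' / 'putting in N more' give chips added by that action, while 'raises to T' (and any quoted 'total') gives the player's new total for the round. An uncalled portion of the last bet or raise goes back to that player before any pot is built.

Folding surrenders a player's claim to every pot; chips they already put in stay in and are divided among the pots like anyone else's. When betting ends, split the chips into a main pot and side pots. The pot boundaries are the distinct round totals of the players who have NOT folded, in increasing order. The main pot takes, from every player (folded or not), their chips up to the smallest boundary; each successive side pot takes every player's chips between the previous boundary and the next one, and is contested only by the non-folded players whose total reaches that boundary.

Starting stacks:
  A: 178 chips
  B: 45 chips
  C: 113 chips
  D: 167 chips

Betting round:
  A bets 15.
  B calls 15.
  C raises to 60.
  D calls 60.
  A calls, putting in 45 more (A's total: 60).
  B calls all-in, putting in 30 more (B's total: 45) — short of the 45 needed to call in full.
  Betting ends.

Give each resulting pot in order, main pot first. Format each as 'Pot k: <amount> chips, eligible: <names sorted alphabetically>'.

Contributions: A=60, B=45, C=60, D=60
Pot levels (distinct totals of non-folded players): 45, 60
Layer 1-45: 45 each from A, B, C, D = 45*4 = 180 chips; eligible A, B, C, D
Layer 46-60: 15 each from A, C, D = 15*3 = 45 chips; eligible A, C, D

Pot 1: 180 chips, eligible: A, B, C, D
Pot 2: 45 chips, eligible: A, C, D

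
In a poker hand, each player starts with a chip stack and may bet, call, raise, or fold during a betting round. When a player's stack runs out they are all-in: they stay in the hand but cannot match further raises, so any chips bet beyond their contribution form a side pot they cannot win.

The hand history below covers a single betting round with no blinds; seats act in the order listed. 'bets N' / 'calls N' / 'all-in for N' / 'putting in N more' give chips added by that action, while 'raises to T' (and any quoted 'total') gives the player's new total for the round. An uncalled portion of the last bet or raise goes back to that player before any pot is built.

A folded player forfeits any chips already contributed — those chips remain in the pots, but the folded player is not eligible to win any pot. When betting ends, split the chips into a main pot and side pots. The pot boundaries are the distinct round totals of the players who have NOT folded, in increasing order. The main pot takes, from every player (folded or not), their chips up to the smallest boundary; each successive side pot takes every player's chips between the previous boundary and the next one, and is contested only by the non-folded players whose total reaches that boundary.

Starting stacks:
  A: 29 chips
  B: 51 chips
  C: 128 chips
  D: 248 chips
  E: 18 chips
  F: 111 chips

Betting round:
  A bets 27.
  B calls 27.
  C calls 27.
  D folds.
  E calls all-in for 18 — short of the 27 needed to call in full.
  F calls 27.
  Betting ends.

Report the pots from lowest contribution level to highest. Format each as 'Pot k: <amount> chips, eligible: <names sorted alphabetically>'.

Pot 1: 90 chips, eligible: A, B, C, E, F
Pot 2: 36 chips, eligible: A, B, C, F

Derivation:
Contributions: A=27, B=27, C=27, E=18, F=27
Folded: D
Pot levels (distinct totals of non-folded players): 18, 27
Layer 1-18: 18 each from A, B, C, E, F = 18*5 = 90 chips; eligible A, B, C, E, F
Layer 19-27: 9 each from A, B, C, F = 9*4 = 36 chips; eligible A, B, C, F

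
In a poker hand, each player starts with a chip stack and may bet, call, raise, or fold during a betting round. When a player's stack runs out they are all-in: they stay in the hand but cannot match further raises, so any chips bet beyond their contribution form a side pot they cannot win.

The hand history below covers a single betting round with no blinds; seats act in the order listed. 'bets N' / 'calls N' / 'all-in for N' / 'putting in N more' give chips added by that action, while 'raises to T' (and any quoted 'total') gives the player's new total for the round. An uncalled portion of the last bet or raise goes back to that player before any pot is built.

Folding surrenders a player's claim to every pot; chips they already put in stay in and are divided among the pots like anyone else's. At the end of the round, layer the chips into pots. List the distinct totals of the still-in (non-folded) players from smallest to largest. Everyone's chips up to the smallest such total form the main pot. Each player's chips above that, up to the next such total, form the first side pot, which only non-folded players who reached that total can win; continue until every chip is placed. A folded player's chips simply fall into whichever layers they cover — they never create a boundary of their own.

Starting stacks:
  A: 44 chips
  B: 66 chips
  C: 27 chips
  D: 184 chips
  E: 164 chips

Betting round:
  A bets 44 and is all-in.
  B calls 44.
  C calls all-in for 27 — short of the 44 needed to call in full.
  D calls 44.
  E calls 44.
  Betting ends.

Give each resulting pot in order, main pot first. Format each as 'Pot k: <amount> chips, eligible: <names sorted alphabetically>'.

Contributions: A=44, B=44, C=27, D=44, E=44
Pot levels (distinct totals of non-folded players): 27, 44
Layer 1-27: 27 each from A, B, C, D, E = 27*5 = 135 chips; eligible A, B, C, D, E
Layer 28-44: 17 each from A, B, D, E = 17*4 = 68 chips; eligible A, B, D, E

Pot 1: 135 chips, eligible: A, B, C, D, E
Pot 2: 68 chips, eligible: A, B, D, E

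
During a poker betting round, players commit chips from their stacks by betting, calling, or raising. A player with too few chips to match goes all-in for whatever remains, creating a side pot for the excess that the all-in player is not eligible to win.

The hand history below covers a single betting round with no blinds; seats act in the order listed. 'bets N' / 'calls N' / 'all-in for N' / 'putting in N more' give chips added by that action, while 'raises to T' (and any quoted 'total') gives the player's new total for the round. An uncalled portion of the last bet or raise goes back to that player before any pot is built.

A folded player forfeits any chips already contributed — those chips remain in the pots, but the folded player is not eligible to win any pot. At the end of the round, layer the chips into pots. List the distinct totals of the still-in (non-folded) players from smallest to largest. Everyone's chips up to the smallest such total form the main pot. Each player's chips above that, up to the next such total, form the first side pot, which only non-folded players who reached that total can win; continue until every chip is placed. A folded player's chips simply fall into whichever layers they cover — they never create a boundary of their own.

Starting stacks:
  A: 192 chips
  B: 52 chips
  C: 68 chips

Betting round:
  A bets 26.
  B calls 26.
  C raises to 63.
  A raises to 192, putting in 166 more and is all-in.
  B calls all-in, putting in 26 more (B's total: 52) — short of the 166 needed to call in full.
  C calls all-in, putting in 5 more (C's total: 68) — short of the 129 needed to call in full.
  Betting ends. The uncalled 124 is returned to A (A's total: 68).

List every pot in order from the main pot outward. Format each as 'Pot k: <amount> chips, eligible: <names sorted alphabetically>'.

Pot 1: 156 chips, eligible: A, B, C
Pot 2: 32 chips, eligible: A, C

Derivation:
Contributions (after 124 returned to A): A=68, B=52, C=68
Pot levels (distinct totals of non-folded players): 52, 68
Layer 1-52: 52 each from A, B, C = 52*3 = 156 chips; eligible A, B, C
Layer 53-68: 16 each from A, C = 16*2 = 32 chips; eligible A, C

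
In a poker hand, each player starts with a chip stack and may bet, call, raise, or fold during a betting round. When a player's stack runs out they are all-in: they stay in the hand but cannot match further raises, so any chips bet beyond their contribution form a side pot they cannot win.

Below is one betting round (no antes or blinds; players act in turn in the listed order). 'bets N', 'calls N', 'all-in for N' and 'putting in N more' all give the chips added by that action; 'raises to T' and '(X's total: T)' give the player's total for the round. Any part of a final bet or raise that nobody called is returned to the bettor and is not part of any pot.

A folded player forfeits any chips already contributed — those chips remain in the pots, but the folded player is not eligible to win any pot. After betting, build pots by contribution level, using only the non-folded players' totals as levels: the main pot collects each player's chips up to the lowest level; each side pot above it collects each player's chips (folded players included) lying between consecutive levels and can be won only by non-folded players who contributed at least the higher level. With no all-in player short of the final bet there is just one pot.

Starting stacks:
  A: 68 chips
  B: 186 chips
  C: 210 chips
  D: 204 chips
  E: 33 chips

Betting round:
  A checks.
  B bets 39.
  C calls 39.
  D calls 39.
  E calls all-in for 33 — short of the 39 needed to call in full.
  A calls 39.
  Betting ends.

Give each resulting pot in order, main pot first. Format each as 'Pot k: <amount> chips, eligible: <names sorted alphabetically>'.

Contributions: A=39, B=39, C=39, D=39, E=33
Pot levels (distinct totals of non-folded players): 33, 39
Layer 1-33: 33 each from A, B, C, D, E = 33*5 = 165 chips; eligible A, B, C, D, E
Layer 34-39: 6 each from A, B, C, D = 6*4 = 24 chips; eligible A, B, C, D

Pot 1: 165 chips, eligible: A, B, C, D, E
Pot 2: 24 chips, eligible: A, B, C, D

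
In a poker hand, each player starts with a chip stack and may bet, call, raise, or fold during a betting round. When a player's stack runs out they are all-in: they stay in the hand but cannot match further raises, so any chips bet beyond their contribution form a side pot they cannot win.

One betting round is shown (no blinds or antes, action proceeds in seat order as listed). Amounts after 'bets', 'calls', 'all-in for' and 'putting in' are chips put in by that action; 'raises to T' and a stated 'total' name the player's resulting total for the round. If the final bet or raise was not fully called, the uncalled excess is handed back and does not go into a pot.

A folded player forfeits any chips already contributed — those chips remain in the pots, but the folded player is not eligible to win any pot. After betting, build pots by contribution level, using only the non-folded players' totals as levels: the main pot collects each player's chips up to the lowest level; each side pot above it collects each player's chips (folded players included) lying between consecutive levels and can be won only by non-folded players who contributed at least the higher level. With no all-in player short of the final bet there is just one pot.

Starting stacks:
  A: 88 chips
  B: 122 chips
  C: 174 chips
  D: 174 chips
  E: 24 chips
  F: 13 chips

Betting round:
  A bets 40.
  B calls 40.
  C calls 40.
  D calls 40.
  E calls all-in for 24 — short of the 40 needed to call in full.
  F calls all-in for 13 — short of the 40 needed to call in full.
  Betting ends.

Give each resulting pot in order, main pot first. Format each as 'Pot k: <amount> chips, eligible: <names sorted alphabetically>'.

Contributions: A=40, B=40, C=40, D=40, E=24, F=13
Pot levels (distinct totals of non-folded players): 13, 24, 40
Layer 1-13: 13 each from A, B, C, D, E, F = 13*6 = 78 chips; eligible A, B, C, D, E, F
Layer 14-24: 11 each from A, B, C, D, E = 11*5 = 55 chips; eligible A, B, C, D, E
Layer 25-40: 16 each from A, B, C, D = 16*4 = 64 chips; eligible A, B, C, D

Pot 1: 78 chips, eligible: A, B, C, D, E, F
Pot 2: 55 chips, eligible: A, B, C, D, E
Pot 3: 64 chips, eligible: A, B, C, D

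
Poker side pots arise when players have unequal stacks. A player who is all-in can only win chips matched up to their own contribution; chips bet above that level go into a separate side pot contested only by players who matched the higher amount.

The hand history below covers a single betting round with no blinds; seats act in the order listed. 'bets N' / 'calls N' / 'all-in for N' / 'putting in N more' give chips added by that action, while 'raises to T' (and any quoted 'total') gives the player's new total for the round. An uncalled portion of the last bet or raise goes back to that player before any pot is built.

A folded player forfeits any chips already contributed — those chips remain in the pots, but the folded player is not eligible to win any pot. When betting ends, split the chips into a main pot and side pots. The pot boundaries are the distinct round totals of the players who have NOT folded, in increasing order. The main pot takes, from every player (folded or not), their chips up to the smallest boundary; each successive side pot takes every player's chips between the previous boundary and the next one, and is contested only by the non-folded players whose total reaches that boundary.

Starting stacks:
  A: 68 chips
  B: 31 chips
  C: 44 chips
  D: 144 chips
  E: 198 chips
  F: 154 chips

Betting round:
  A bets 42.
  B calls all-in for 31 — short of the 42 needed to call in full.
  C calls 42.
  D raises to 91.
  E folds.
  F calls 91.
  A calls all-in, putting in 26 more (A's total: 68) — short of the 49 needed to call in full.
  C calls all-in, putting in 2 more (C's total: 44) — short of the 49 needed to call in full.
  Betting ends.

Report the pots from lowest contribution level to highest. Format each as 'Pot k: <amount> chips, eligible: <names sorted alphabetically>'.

Contributions: A=68, B=31, C=44, D=91, F=91
Folded: E
Pot levels (distinct totals of non-folded players): 31, 44, 68, 91
Layer 1-31: 31 each from A, B, C, D, F = 31*5 = 155 chips; eligible A, B, C, D, F
Layer 32-44: 13 each from A, C, D, F = 13*4 = 52 chips; eligible A, C, D, F
Layer 45-68: 24 each from A, D, F = 24*3 = 72 chips; eligible A, D, F
Layer 69-91: 23 each from D, F = 23*2 = 46 chips; eligible D, F

Pot 1: 155 chips, eligible: A, B, C, D, F
Pot 2: 52 chips, eligible: A, C, D, F
Pot 3: 72 chips, eligible: A, D, F
Pot 4: 46 chips, eligible: D, F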